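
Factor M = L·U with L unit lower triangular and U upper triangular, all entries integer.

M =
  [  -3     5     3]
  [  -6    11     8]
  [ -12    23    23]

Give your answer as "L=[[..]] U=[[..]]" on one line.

  R1 -= 2·R0 → [0,1,2]
  R2 -= 4·R0 → [0,3,11]
  R2 -= 3·R1 → [0,0,5]

L=[[1,0,0],[2,1,0],[4,3,1]] U=[[-3,5,3],[0,1,2],[0,0,5]]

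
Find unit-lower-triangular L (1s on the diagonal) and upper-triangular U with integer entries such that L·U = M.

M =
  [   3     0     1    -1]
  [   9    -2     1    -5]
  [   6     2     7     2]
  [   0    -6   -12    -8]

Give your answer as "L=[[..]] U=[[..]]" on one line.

L=[[1,0,0,0],[3,1,0,0],[2,-1,1,0],[0,3,-2,1]] U=[[3,0,1,-1],[0,-2,-2,-2],[0,0,3,2],[0,0,0,2]]

  row1 -= 3·row0 → [0,-2,-2,-2]
  row2 -= 2·row0 → [0,2,5,4]
  row3 -= 0·row0 → [0,-6,-12,-8]
  row2 -= -1·row1 → [0,0,3,2]
  row3 -= 3·row1 → [0,0,-6,-2]
  row3 -= -2·row2 → [0,0,0,2]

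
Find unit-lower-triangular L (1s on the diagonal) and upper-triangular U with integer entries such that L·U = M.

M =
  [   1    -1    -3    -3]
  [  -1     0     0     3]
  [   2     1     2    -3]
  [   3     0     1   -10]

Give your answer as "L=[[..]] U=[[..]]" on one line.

  r1 -= -1·r0 → [0,-1,-3,0]
  r2 -= 2·r0 → [0,3,8,3]
  r3 -= 3·r0 → [0,3,10,-1]
  r2 -= -3·r1 → [0,0,-1,3]
  r3 -= -3·r1 → [0,0,1,-1]
  r3 -= -1·r2 → [0,0,0,2]

L=[[1,0,0,0],[-1,1,0,0],[2,-3,1,0],[3,-3,-1,1]] U=[[1,-1,-3,-3],[0,-1,-3,0],[0,0,-1,3],[0,0,0,2]]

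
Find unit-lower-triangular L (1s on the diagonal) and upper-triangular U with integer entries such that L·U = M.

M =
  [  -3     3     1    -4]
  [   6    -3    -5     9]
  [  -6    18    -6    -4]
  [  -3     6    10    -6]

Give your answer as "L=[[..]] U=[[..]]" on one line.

  r1 -= -2·r0 → [0,3,-3,1]
  r2 -= 2·r0 → [0,12,-8,4]
  r3 -= 1·r0 → [0,3,9,-2]
  r2 -= 4·r1 → [0,0,4,0]
  r3 -= 1·r1 → [0,0,12,-3]
  r3 -= 3·r2 → [0,0,0,-3]

L=[[1,0,0,0],[-2,1,0,0],[2,4,1,0],[1,1,3,1]] U=[[-3,3,1,-4],[0,3,-3,1],[0,0,4,0],[0,0,0,-3]]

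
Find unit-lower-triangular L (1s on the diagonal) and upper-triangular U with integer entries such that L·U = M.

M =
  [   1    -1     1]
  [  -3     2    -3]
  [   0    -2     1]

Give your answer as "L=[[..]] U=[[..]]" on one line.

L=[[1,0,0],[-3,1,0],[0,2,1]] U=[[1,-1,1],[0,-1,0],[0,0,1]]

  R1 -= -3·R0 → [0,-1,0]
  R2 -= 0·R0 → [0,-2,1]
  R2 -= 2·R1 → [0,0,1]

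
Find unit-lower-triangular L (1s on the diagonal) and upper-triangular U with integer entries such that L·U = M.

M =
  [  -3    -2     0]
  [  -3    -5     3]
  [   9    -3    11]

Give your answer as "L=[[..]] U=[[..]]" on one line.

L=[[1,0,0],[1,1,0],[-3,3,1]] U=[[-3,-2,0],[0,-3,3],[0,0,2]]

  r1 -= 1·r0 → [0,-3,3]
  r2 -= -3·r0 → [0,-9,11]
  r2 -= 3·r1 → [0,0,2]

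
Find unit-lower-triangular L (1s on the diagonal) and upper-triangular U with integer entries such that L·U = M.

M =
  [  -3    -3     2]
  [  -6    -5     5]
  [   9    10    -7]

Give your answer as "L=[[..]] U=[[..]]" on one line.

  row1 -= 2·row0 → [0,1,1]
  row2 -= -3·row0 → [0,1,-1]
  row2 -= 1·row1 → [0,0,-2]

L=[[1,0,0],[2,1,0],[-3,1,1]] U=[[-3,-3,2],[0,1,1],[0,0,-2]]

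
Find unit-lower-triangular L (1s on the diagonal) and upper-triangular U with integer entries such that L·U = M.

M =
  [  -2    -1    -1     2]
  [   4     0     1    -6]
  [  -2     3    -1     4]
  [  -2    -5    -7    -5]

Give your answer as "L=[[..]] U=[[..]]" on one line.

L=[[1,0,0,0],[-2,1,0,0],[1,-2,1,0],[1,2,2,1]] U=[[-2,-1,-1,2],[0,-2,-1,-2],[0,0,-2,-2],[0,0,0,1]]

  row1 -= -2·row0 → [0,-2,-1,-2]
  row2 -= 1·row0 → [0,4,0,2]
  row3 -= 1·row0 → [0,-4,-6,-7]
  row2 -= -2·row1 → [0,0,-2,-2]
  row3 -= 2·row1 → [0,0,-4,-3]
  row3 -= 2·row2 → [0,0,0,1]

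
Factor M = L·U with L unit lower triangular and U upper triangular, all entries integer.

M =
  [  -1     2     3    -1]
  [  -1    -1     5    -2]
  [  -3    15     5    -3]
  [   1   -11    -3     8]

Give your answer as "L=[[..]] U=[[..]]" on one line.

L=[[1,0,0,0],[1,1,0,0],[3,-3,1,0],[-1,3,-3,1]] U=[[-1,2,3,-1],[0,-3,2,-1],[0,0,2,-3],[0,0,0,1]]

  r1 -= 1·r0 → [0,-3,2,-1]
  r2 -= 3·r0 → [0,9,-4,0]
  r3 -= -1·r0 → [0,-9,0,7]
  r2 -= -3·r1 → [0,0,2,-3]
  r3 -= 3·r1 → [0,0,-6,10]
  r3 -= -3·r2 → [0,0,0,1]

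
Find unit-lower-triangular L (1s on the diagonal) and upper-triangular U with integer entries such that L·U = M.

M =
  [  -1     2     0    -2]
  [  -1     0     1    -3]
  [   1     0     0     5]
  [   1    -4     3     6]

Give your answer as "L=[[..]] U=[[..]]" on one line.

  row1 -= 1·row0 → [0,-2,1,-1]
  row2 -= -1·row0 → [0,2,0,3]
  row3 -= -1·row0 → [0,-2,3,4]
  row2 -= -1·row1 → [0,0,1,2]
  row3 -= 1·row1 → [0,0,2,5]
  row3 -= 2·row2 → [0,0,0,1]

L=[[1,0,0,0],[1,1,0,0],[-1,-1,1,0],[-1,1,2,1]] U=[[-1,2,0,-2],[0,-2,1,-1],[0,0,1,2],[0,0,0,1]]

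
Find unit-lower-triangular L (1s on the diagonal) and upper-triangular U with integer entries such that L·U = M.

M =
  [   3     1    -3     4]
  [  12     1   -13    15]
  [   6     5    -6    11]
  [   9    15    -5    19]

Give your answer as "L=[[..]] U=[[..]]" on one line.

L=[[1,0,0,0],[4,1,0,0],[2,-1,1,0],[3,-4,0,1]] U=[[3,1,-3,4],[0,-3,-1,-1],[0,0,-1,2],[0,0,0,3]]

  R1 -= 4·R0 → [0,-3,-1,-1]
  R2 -= 2·R0 → [0,3,0,3]
  R3 -= 3·R0 → [0,12,4,7]
  R2 -= -1·R1 → [0,0,-1,2]
  R3 -= -4·R1 → [0,0,0,3]
  R3 -= 0·R2 → [0,0,0,3]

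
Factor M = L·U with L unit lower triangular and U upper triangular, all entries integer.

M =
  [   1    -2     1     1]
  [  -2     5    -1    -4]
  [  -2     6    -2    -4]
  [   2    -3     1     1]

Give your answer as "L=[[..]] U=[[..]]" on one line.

L=[[1,0,0,0],[-2,1,0,0],[-2,2,1,0],[2,1,1,1]] U=[[1,-2,1,1],[0,1,1,-2],[0,0,-2,2],[0,0,0,-1]]

  R1 -= -2·R0 → [0,1,1,-2]
  R2 -= -2·R0 → [0,2,0,-2]
  R3 -= 2·R0 → [0,1,-1,-1]
  R2 -= 2·R1 → [0,0,-2,2]
  R3 -= 1·R1 → [0,0,-2,1]
  R3 -= 1·R2 → [0,0,0,-1]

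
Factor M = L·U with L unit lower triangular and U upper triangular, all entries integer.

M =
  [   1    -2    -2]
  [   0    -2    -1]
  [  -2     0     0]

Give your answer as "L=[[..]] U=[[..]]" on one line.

  R1 -= 0·R0 → [0,-2,-1]
  R2 -= -2·R0 → [0,-4,-4]
  R2 -= 2·R1 → [0,0,-2]

L=[[1,0,0],[0,1,0],[-2,2,1]] U=[[1,-2,-2],[0,-2,-1],[0,0,-2]]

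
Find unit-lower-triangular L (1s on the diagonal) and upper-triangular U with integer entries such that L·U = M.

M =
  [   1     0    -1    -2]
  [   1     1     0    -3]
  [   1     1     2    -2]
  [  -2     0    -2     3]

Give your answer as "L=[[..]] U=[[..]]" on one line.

L=[[1,0,0,0],[1,1,0,0],[1,1,1,0],[-2,0,-2,1]] U=[[1,0,-1,-2],[0,1,1,-1],[0,0,2,1],[0,0,0,1]]

  r1 -= 1·r0 → [0,1,1,-1]
  r2 -= 1·r0 → [0,1,3,0]
  r3 -= -2·r0 → [0,0,-4,-1]
  r2 -= 1·r1 → [0,0,2,1]
  r3 -= 0·r1 → [0,0,-4,-1]
  r3 -= -2·r2 → [0,0,0,1]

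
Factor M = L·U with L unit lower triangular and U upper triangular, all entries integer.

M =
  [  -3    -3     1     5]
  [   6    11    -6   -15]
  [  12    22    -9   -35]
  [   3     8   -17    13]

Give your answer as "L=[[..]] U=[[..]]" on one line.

L=[[1,0,0,0],[-2,1,0,0],[-4,2,1,0],[-1,1,-4,1]] U=[[-3,-3,1,5],[0,5,-4,-5],[0,0,3,-5],[0,0,0,3]]

  R1 -= -2·R0 → [0,5,-4,-5]
  R2 -= -4·R0 → [0,10,-5,-15]
  R3 -= -1·R0 → [0,5,-16,18]
  R2 -= 2·R1 → [0,0,3,-5]
  R3 -= 1·R1 → [0,0,-12,23]
  R3 -= -4·R2 → [0,0,0,3]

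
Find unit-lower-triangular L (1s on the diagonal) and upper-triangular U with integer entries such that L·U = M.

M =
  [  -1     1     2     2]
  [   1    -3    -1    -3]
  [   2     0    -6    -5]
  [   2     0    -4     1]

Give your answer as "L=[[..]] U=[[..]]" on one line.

  row1 -= -1·row0 → [0,-2,1,-1]
  row2 -= -2·row0 → [0,2,-2,-1]
  row3 -= -2·row0 → [0,2,0,5]
  row2 -= -1·row1 → [0,0,-1,-2]
  row3 -= -1·row1 → [0,0,1,4]
  row3 -= -1·row2 → [0,0,0,2]

L=[[1,0,0,0],[-1,1,0,0],[-2,-1,1,0],[-2,-1,-1,1]] U=[[-1,1,2,2],[0,-2,1,-1],[0,0,-1,-2],[0,0,0,2]]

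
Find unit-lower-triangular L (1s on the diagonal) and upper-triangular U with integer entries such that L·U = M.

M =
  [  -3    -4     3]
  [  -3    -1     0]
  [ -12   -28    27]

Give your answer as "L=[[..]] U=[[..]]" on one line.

  R1 -= 1·R0 → [0,3,-3]
  R2 -= 4·R0 → [0,-12,15]
  R2 -= -4·R1 → [0,0,3]

L=[[1,0,0],[1,1,0],[4,-4,1]] U=[[-3,-4,3],[0,3,-3],[0,0,3]]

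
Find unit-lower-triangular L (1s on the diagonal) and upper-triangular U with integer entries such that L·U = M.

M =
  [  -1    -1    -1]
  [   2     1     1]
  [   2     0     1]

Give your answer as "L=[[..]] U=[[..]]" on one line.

  r1 -= -2·r0 → [0,-1,-1]
  r2 -= -2·r0 → [0,-2,-1]
  r2 -= 2·r1 → [0,0,1]

L=[[1,0,0],[-2,1,0],[-2,2,1]] U=[[-1,-1,-1],[0,-1,-1],[0,0,1]]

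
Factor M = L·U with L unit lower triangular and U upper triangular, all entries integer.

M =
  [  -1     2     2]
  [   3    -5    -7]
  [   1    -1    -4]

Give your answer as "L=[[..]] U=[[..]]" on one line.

  R1 -= -3·R0 → [0,1,-1]
  R2 -= -1·R0 → [0,1,-2]
  R2 -= 1·R1 → [0,0,-1]

L=[[1,0,0],[-3,1,0],[-1,1,1]] U=[[-1,2,2],[0,1,-1],[0,0,-1]]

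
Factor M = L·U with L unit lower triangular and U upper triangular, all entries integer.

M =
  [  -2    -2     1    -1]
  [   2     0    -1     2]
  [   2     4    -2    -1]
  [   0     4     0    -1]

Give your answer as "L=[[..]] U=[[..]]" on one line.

  R1 -= -1·R0 → [0,-2,0,1]
  R2 -= -1·R0 → [0,2,-1,-2]
  R3 -= 0·R0 → [0,4,0,-1]
  R2 -= -1·R1 → [0,0,-1,-1]
  R3 -= -2·R1 → [0,0,0,1]
  R3 -= 0·R2 → [0,0,0,1]

L=[[1,0,0,0],[-1,1,0,0],[-1,-1,1,0],[0,-2,0,1]] U=[[-2,-2,1,-1],[0,-2,0,1],[0,0,-1,-1],[0,0,0,1]]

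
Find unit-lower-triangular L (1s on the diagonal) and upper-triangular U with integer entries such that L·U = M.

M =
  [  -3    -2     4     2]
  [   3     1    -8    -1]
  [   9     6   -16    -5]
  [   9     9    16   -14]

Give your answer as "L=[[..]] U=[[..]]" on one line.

  r1 -= -1·r0 → [0,-1,-4,1]
  r2 -= -3·r0 → [0,0,-4,1]
  r3 -= -3·r0 → [0,3,28,-8]
  r2 -= 0·r1 → [0,0,-4,1]
  r3 -= -3·r1 → [0,0,16,-5]
  r3 -= -4·r2 → [0,0,0,-1]

L=[[1,0,0,0],[-1,1,0,0],[-3,0,1,0],[-3,-3,-4,1]] U=[[-3,-2,4,2],[0,-1,-4,1],[0,0,-4,1],[0,0,0,-1]]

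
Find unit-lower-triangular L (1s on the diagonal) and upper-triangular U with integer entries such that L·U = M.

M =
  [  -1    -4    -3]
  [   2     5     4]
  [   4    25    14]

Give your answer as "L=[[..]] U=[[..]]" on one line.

L=[[1,0,0],[-2,1,0],[-4,-3,1]] U=[[-1,-4,-3],[0,-3,-2],[0,0,-4]]

  r1 -= -2·r0 → [0,-3,-2]
  r2 -= -4·r0 → [0,9,2]
  r2 -= -3·r1 → [0,0,-4]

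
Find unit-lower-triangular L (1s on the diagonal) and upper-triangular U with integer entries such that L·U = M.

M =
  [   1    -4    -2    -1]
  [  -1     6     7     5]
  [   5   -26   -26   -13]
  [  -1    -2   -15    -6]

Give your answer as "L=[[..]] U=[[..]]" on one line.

  r1 -= -1·r0 → [0,2,5,4]
  r2 -= 5·r0 → [0,-6,-16,-8]
  r3 -= -1·r0 → [0,-6,-17,-7]
  r2 -= -3·r1 → [0,0,-1,4]
  r3 -= -3·r1 → [0,0,-2,5]
  r3 -= 2·r2 → [0,0,0,-3]

L=[[1,0,0,0],[-1,1,0,0],[5,-3,1,0],[-1,-3,2,1]] U=[[1,-4,-2,-1],[0,2,5,4],[0,0,-1,4],[0,0,0,-3]]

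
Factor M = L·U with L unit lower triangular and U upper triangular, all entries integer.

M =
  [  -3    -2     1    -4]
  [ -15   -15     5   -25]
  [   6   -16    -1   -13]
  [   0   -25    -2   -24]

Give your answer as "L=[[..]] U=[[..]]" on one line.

  r1 -= 5·r0 → [0,-5,0,-5]
  r2 -= -2·r0 → [0,-20,1,-21]
  r3 -= 0·r0 → [0,-25,-2,-24]
  r2 -= 4·r1 → [0,0,1,-1]
  r3 -= 5·r1 → [0,0,-2,1]
  r3 -= -2·r2 → [0,0,0,-1]

L=[[1,0,0,0],[5,1,0,0],[-2,4,1,0],[0,5,-2,1]] U=[[-3,-2,1,-4],[0,-5,0,-5],[0,0,1,-1],[0,0,0,-1]]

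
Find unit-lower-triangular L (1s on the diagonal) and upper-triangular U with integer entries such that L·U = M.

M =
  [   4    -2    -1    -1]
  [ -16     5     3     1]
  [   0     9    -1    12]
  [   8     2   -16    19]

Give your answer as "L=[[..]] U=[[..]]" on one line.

L=[[1,0,0,0],[-4,1,0,0],[0,-3,1,0],[2,-2,4,1]] U=[[4,-2,-1,-1],[0,-3,-1,-3],[0,0,-4,3],[0,0,0,3]]

  R1 -= -4·R0 → [0,-3,-1,-3]
  R2 -= 0·R0 → [0,9,-1,12]
  R3 -= 2·R0 → [0,6,-14,21]
  R2 -= -3·R1 → [0,0,-4,3]
  R3 -= -2·R1 → [0,0,-16,15]
  R3 -= 4·R2 → [0,0,0,3]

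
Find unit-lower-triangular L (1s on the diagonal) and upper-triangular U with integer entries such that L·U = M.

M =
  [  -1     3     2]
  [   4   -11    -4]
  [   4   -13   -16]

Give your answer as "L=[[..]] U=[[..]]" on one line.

L=[[1,0,0],[-4,1,0],[-4,-1,1]] U=[[-1,3,2],[0,1,4],[0,0,-4]]

  r1 -= -4·r0 → [0,1,4]
  r2 -= -4·r0 → [0,-1,-8]
  r2 -= -1·r1 → [0,0,-4]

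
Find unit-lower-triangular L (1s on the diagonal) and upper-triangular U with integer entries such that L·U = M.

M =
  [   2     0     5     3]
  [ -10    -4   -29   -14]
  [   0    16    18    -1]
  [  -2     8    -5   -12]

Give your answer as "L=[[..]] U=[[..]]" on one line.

L=[[1,0,0,0],[-5,1,0,0],[0,-4,1,0],[-1,-2,-4,1]] U=[[2,0,5,3],[0,-4,-4,1],[0,0,2,3],[0,0,0,5]]

  r1 -= -5·r0 → [0,-4,-4,1]
  r2 -= 0·r0 → [0,16,18,-1]
  r3 -= -1·r0 → [0,8,0,-9]
  r2 -= -4·r1 → [0,0,2,3]
  r3 -= -2·r1 → [0,0,-8,-7]
  r3 -= -4·r2 → [0,0,0,5]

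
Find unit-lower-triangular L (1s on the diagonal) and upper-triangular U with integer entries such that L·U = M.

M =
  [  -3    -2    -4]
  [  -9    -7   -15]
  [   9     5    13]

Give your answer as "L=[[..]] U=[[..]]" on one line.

  row1 -= 3·row0 → [0,-1,-3]
  row2 -= -3·row0 → [0,-1,1]
  row2 -= 1·row1 → [0,0,4]

L=[[1,0,0],[3,1,0],[-3,1,1]] U=[[-3,-2,-4],[0,-1,-3],[0,0,4]]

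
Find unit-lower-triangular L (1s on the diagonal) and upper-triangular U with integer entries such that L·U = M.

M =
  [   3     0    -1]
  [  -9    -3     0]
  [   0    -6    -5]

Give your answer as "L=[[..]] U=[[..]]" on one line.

  r1 -= -3·r0 → [0,-3,-3]
  r2 -= 0·r0 → [0,-6,-5]
  r2 -= 2·r1 → [0,0,1]

L=[[1,0,0],[-3,1,0],[0,2,1]] U=[[3,0,-1],[0,-3,-3],[0,0,1]]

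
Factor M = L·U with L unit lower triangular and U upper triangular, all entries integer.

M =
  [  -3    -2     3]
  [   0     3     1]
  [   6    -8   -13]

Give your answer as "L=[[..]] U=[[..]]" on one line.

  row1 -= 0·row0 → [0,3,1]
  row2 -= -2·row0 → [0,-12,-7]
  row2 -= -4·row1 → [0,0,-3]

L=[[1,0,0],[0,1,0],[-2,-4,1]] U=[[-3,-2,3],[0,3,1],[0,0,-3]]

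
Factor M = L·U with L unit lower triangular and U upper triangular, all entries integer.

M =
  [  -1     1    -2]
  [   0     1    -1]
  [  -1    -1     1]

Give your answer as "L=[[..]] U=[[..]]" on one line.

  r1 -= 0·r0 → [0,1,-1]
  r2 -= 1·r0 → [0,-2,3]
  r2 -= -2·r1 → [0,0,1]

L=[[1,0,0],[0,1,0],[1,-2,1]] U=[[-1,1,-2],[0,1,-1],[0,0,1]]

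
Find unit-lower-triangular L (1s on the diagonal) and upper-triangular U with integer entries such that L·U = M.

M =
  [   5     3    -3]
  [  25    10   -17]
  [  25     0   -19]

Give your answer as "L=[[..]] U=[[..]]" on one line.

L=[[1,0,0],[5,1,0],[5,3,1]] U=[[5,3,-3],[0,-5,-2],[0,0,2]]

  row1 -= 5·row0 → [0,-5,-2]
  row2 -= 5·row0 → [0,-15,-4]
  row2 -= 3·row1 → [0,0,2]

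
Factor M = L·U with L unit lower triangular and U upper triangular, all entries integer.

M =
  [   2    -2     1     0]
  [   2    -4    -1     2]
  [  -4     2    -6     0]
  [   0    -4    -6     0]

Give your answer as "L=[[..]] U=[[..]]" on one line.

  R1 -= 1·R0 → [0,-2,-2,2]
  R2 -= -2·R0 → [0,-2,-4,0]
  R3 -= 0·R0 → [0,-4,-6,0]
  R2 -= 1·R1 → [0,0,-2,-2]
  R3 -= 2·R1 → [0,0,-2,-4]
  R3 -= 1·R2 → [0,0,0,-2]

L=[[1,0,0,0],[1,1,0,0],[-2,1,1,0],[0,2,1,1]] U=[[2,-2,1,0],[0,-2,-2,2],[0,0,-2,-2],[0,0,0,-2]]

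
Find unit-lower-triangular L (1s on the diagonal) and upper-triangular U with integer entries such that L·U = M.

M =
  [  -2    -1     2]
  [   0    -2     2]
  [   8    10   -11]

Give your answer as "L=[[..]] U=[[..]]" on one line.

  row1 -= 0·row0 → [0,-2,2]
  row2 -= -4·row0 → [0,6,-3]
  row2 -= -3·row1 → [0,0,3]

L=[[1,0,0],[0,1,0],[-4,-3,1]] U=[[-2,-1,2],[0,-2,2],[0,0,3]]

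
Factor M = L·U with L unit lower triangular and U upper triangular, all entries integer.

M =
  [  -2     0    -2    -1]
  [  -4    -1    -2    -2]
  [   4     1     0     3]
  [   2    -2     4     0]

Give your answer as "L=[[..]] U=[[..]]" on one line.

L=[[1,0,0,0],[2,1,0,0],[-2,-1,1,0],[-1,2,1,1]] U=[[-2,0,-2,-1],[0,-1,2,0],[0,0,-2,1],[0,0,0,-2]]

  row1 -= 2·row0 → [0,-1,2,0]
  row2 -= -2·row0 → [0,1,-4,1]
  row3 -= -1·row0 → [0,-2,2,-1]
  row2 -= -1·row1 → [0,0,-2,1]
  row3 -= 2·row1 → [0,0,-2,-1]
  row3 -= 1·row2 → [0,0,0,-2]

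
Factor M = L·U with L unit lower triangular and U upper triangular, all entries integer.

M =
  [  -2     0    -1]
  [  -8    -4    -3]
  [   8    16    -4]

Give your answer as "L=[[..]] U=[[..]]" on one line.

  R1 -= 4·R0 → [0,-4,1]
  R2 -= -4·R0 → [0,16,-8]
  R2 -= -4·R1 → [0,0,-4]

L=[[1,0,0],[4,1,0],[-4,-4,1]] U=[[-2,0,-1],[0,-4,1],[0,0,-4]]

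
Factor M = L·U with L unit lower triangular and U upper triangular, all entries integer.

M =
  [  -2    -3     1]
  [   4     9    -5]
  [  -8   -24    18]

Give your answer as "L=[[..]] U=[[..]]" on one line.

  R1 -= -2·R0 → [0,3,-3]
  R2 -= 4·R0 → [0,-12,14]
  R2 -= -4·R1 → [0,0,2]

L=[[1,0,0],[-2,1,0],[4,-4,1]] U=[[-2,-3,1],[0,3,-3],[0,0,2]]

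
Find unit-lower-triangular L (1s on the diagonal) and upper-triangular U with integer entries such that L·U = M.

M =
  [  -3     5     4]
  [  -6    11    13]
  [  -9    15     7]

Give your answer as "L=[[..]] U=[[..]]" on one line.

L=[[1,0,0],[2,1,0],[3,0,1]] U=[[-3,5,4],[0,1,5],[0,0,-5]]

  r1 -= 2·r0 → [0,1,5]
  r2 -= 3·r0 → [0,0,-5]
  r2 -= 0·r1 → [0,0,-5]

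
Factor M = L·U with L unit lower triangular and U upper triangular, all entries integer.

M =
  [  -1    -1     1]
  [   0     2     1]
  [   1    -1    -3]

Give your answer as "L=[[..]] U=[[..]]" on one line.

L=[[1,0,0],[0,1,0],[-1,-1,1]] U=[[-1,-1,1],[0,2,1],[0,0,-1]]

  r1 -= 0·r0 → [0,2,1]
  r2 -= -1·r0 → [0,-2,-2]
  r2 -= -1·r1 → [0,0,-1]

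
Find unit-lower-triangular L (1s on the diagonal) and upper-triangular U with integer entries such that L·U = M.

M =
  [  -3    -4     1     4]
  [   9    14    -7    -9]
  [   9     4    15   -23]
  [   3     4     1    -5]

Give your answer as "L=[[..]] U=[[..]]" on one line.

  r1 -= -3·r0 → [0,2,-4,3]
  r2 -= -3·r0 → [0,-8,18,-11]
  r3 -= -1·r0 → [0,0,2,-1]
  r2 -= -4·r1 → [0,0,2,1]
  r3 -= 0·r1 → [0,0,2,-1]
  r3 -= 1·r2 → [0,0,0,-2]

L=[[1,0,0,0],[-3,1,0,0],[-3,-4,1,0],[-1,0,1,1]] U=[[-3,-4,1,4],[0,2,-4,3],[0,0,2,1],[0,0,0,-2]]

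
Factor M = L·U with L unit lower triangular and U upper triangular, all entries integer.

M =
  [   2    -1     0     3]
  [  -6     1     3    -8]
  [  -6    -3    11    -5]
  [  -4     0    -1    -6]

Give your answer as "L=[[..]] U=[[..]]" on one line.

L=[[1,0,0,0],[-3,1,0,0],[-3,3,1,0],[-2,1,-2,1]] U=[[2,-1,0,3],[0,-2,3,1],[0,0,2,1],[0,0,0,1]]

  row1 -= -3·row0 → [0,-2,3,1]
  row2 -= -3·row0 → [0,-6,11,4]
  row3 -= -2·row0 → [0,-2,-1,0]
  row2 -= 3·row1 → [0,0,2,1]
  row3 -= 1·row1 → [0,0,-4,-1]
  row3 -= -2·row2 → [0,0,0,1]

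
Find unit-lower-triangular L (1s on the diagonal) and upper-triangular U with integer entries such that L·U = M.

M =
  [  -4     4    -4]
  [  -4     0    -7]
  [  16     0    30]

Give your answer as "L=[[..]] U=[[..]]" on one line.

L=[[1,0,0],[1,1,0],[-4,-4,1]] U=[[-4,4,-4],[0,-4,-3],[0,0,2]]

  row1 -= 1·row0 → [0,-4,-3]
  row2 -= -4·row0 → [0,16,14]
  row2 -= -4·row1 → [0,0,2]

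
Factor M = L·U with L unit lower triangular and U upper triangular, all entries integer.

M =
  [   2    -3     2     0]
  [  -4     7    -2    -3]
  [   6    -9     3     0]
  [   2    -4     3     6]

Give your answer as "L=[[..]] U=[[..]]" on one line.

L=[[1,0,0,0],[-2,1,0,0],[3,0,1,0],[1,-1,-1,1]] U=[[2,-3,2,0],[0,1,2,-3],[0,0,-3,0],[0,0,0,3]]

  r1 -= -2·r0 → [0,1,2,-3]
  r2 -= 3·r0 → [0,0,-3,0]
  r3 -= 1·r0 → [0,-1,1,6]
  r2 -= 0·r1 → [0,0,-3,0]
  r3 -= -1·r1 → [0,0,3,3]
  r3 -= -1·r2 → [0,0,0,3]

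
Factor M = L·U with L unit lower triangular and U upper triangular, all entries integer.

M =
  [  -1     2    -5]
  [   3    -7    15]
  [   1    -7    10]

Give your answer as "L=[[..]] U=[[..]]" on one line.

L=[[1,0,0],[-3,1,0],[-1,5,1]] U=[[-1,2,-5],[0,-1,0],[0,0,5]]

  R1 -= -3·R0 → [0,-1,0]
  R2 -= -1·R0 → [0,-5,5]
  R2 -= 5·R1 → [0,0,5]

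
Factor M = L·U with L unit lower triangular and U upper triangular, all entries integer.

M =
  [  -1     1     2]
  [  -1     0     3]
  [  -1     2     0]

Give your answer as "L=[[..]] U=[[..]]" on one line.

L=[[1,0,0],[1,1,0],[1,-1,1]] U=[[-1,1,2],[0,-1,1],[0,0,-1]]

  r1 -= 1·r0 → [0,-1,1]
  r2 -= 1·r0 → [0,1,-2]
  r2 -= -1·r1 → [0,0,-1]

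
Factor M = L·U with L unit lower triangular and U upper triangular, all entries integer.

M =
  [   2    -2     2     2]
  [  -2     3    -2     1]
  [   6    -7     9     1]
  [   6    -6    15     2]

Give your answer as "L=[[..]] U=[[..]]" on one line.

L=[[1,0,0,0],[-1,1,0,0],[3,-1,1,0],[3,0,3,1]] U=[[2,-2,2,2],[0,1,0,3],[0,0,3,-2],[0,0,0,2]]

  row1 -= -1·row0 → [0,1,0,3]
  row2 -= 3·row0 → [0,-1,3,-5]
  row3 -= 3·row0 → [0,0,9,-4]
  row2 -= -1·row1 → [0,0,3,-2]
  row3 -= 0·row1 → [0,0,9,-4]
  row3 -= 3·row2 → [0,0,0,2]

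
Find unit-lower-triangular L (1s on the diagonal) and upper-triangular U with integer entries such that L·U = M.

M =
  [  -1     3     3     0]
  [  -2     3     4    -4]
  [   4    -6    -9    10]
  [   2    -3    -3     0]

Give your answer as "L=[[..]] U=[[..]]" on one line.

L=[[1,0,0,0],[2,1,0,0],[-4,-2,1,0],[-2,-1,-1,1]] U=[[-1,3,3,0],[0,-3,-2,-4],[0,0,-1,2],[0,0,0,-2]]

  r1 -= 2·r0 → [0,-3,-2,-4]
  r2 -= -4·r0 → [0,6,3,10]
  r3 -= -2·r0 → [0,3,3,0]
  r2 -= -2·r1 → [0,0,-1,2]
  r3 -= -1·r1 → [0,0,1,-4]
  r3 -= -1·r2 → [0,0,0,-2]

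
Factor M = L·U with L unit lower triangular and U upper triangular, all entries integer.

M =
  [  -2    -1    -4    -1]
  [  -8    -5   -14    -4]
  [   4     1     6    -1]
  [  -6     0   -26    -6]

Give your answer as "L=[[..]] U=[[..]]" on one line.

  r1 -= 4·r0 → [0,-1,2,0]
  r2 -= -2·r0 → [0,-1,-2,-3]
  r3 -= 3·r0 → [0,3,-14,-3]
  r2 -= 1·r1 → [0,0,-4,-3]
  r3 -= -3·r1 → [0,0,-8,-3]
  r3 -= 2·r2 → [0,0,0,3]

L=[[1,0,0,0],[4,1,0,0],[-2,1,1,0],[3,-3,2,1]] U=[[-2,-1,-4,-1],[0,-1,2,0],[0,0,-4,-3],[0,0,0,3]]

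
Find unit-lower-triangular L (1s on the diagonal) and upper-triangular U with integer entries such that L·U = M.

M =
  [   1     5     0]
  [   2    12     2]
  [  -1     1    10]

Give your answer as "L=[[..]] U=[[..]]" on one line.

  row1 -= 2·row0 → [0,2,2]
  row2 -= -1·row0 → [0,6,10]
  row2 -= 3·row1 → [0,0,4]

L=[[1,0,0],[2,1,0],[-1,3,1]] U=[[1,5,0],[0,2,2],[0,0,4]]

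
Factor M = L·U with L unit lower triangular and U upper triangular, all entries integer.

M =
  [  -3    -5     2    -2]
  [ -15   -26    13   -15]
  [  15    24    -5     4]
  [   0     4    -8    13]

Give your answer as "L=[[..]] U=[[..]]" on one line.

  R1 -= 5·R0 → [0,-1,3,-5]
  R2 -= -5·R0 → [0,-1,5,-6]
  R3 -= 0·R0 → [0,4,-8,13]
  R2 -= 1·R1 → [0,0,2,-1]
  R3 -= -4·R1 → [0,0,4,-7]
  R3 -= 2·R2 → [0,0,0,-5]

L=[[1,0,0,0],[5,1,0,0],[-5,1,1,0],[0,-4,2,1]] U=[[-3,-5,2,-2],[0,-1,3,-5],[0,0,2,-1],[0,0,0,-5]]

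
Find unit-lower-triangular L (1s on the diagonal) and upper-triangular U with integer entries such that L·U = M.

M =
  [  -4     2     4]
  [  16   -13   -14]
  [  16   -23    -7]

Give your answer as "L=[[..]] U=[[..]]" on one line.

L=[[1,0,0],[-4,1,0],[-4,3,1]] U=[[-4,2,4],[0,-5,2],[0,0,3]]

  r1 -= -4·r0 → [0,-5,2]
  r2 -= -4·r0 → [0,-15,9]
  r2 -= 3·r1 → [0,0,3]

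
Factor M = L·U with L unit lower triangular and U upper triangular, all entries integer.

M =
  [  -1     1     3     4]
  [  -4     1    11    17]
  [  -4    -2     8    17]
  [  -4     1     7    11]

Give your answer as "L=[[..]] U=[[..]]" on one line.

L=[[1,0,0,0],[4,1,0,0],[4,2,1,0],[4,1,2,1]] U=[[-1,1,3,4],[0,-3,-1,1],[0,0,-2,-1],[0,0,0,-4]]

  r1 -= 4·r0 → [0,-3,-1,1]
  r2 -= 4·r0 → [0,-6,-4,1]
  r3 -= 4·r0 → [0,-3,-5,-5]
  r2 -= 2·r1 → [0,0,-2,-1]
  r3 -= 1·r1 → [0,0,-4,-6]
  r3 -= 2·r2 → [0,0,0,-4]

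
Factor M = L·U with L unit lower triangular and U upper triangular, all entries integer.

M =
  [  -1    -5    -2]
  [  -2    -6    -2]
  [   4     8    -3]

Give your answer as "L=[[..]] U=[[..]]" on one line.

  row1 -= 2·row0 → [0,4,2]
  row2 -= -4·row0 → [0,-12,-11]
  row2 -= -3·row1 → [0,0,-5]

L=[[1,0,0],[2,1,0],[-4,-3,1]] U=[[-1,-5,-2],[0,4,2],[0,0,-5]]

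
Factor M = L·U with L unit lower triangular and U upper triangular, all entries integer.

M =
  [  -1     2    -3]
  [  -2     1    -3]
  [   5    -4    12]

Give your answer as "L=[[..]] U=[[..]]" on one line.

L=[[1,0,0],[2,1,0],[-5,-2,1]] U=[[-1,2,-3],[0,-3,3],[0,0,3]]

  row1 -= 2·row0 → [0,-3,3]
  row2 -= -5·row0 → [0,6,-3]
  row2 -= -2·row1 → [0,0,3]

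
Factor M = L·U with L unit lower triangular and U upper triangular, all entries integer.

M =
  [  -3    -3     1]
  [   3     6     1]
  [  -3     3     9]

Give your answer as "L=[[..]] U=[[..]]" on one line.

L=[[1,0,0],[-1,1,0],[1,2,1]] U=[[-3,-3,1],[0,3,2],[0,0,4]]

  R1 -= -1·R0 → [0,3,2]
  R2 -= 1·R0 → [0,6,8]
  R2 -= 2·R1 → [0,0,4]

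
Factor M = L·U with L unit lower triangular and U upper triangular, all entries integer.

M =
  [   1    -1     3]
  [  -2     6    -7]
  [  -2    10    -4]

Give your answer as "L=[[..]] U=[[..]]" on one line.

L=[[1,0,0],[-2,1,0],[-2,2,1]] U=[[1,-1,3],[0,4,-1],[0,0,4]]

  r1 -= -2·r0 → [0,4,-1]
  r2 -= -2·r0 → [0,8,2]
  r2 -= 2·r1 → [0,0,4]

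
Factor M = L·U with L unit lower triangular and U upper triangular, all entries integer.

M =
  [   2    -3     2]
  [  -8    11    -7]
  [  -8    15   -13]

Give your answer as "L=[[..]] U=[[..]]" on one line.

  R1 -= -4·R0 → [0,-1,1]
  R2 -= -4·R0 → [0,3,-5]
  R2 -= -3·R1 → [0,0,-2]

L=[[1,0,0],[-4,1,0],[-4,-3,1]] U=[[2,-3,2],[0,-1,1],[0,0,-2]]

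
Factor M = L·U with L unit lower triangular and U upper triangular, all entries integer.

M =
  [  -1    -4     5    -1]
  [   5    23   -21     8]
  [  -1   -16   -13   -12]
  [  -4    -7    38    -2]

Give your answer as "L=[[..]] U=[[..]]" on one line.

  r1 -= -5·r0 → [0,3,4,3]
  r2 -= 1·r0 → [0,-12,-18,-11]
  r3 -= 4·r0 → [0,9,18,2]
  r2 -= -4·r1 → [0,0,-2,1]
  r3 -= 3·r1 → [0,0,6,-7]
  r3 -= -3·r2 → [0,0,0,-4]

L=[[1,0,0,0],[-5,1,0,0],[1,-4,1,0],[4,3,-3,1]] U=[[-1,-4,5,-1],[0,3,4,3],[0,0,-2,1],[0,0,0,-4]]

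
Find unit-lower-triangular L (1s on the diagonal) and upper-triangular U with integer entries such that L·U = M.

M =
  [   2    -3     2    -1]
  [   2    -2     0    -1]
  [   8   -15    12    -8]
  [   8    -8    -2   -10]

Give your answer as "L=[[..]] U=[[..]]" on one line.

  R1 -= 1·R0 → [0,1,-2,0]
  R2 -= 4·R0 → [0,-3,4,-4]
  R3 -= 4·R0 → [0,4,-10,-6]
  R2 -= -3·R1 → [0,0,-2,-4]
  R3 -= 4·R1 → [0,0,-2,-6]
  R3 -= 1·R2 → [0,0,0,-2]

L=[[1,0,0,0],[1,1,0,0],[4,-3,1,0],[4,4,1,1]] U=[[2,-3,2,-1],[0,1,-2,0],[0,0,-2,-4],[0,0,0,-2]]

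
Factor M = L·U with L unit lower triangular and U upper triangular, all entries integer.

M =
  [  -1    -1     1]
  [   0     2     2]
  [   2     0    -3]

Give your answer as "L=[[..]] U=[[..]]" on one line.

  row1 -= 0·row0 → [0,2,2]
  row2 -= -2·row0 → [0,-2,-1]
  row2 -= -1·row1 → [0,0,1]

L=[[1,0,0],[0,1,0],[-2,-1,1]] U=[[-1,-1,1],[0,2,2],[0,0,1]]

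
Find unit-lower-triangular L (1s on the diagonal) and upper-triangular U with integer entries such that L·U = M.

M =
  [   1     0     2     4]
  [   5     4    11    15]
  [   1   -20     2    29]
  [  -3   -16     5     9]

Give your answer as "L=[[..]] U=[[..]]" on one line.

  R1 -= 5·R0 → [0,4,1,-5]
  R2 -= 1·R0 → [0,-20,0,25]
  R3 -= -3·R0 → [0,-16,11,21]
  R2 -= -5·R1 → [0,0,5,0]
  R3 -= -4·R1 → [0,0,15,1]
  R3 -= 3·R2 → [0,0,0,1]

L=[[1,0,0,0],[5,1,0,0],[1,-5,1,0],[-3,-4,3,1]] U=[[1,0,2,4],[0,4,1,-5],[0,0,5,0],[0,0,0,1]]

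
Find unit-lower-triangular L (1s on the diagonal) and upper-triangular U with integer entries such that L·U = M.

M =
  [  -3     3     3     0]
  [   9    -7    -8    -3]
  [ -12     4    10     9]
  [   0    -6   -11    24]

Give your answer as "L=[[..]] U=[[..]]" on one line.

L=[[1,0,0,0],[-3,1,0,0],[4,-4,1,0],[0,-3,-4,1]] U=[[-3,3,3,0],[0,2,1,-3],[0,0,2,-3],[0,0,0,3]]

  r1 -= -3·r0 → [0,2,1,-3]
  r2 -= 4·r0 → [0,-8,-2,9]
  r3 -= 0·r0 → [0,-6,-11,24]
  r2 -= -4·r1 → [0,0,2,-3]
  r3 -= -3·r1 → [0,0,-8,15]
  r3 -= -4·r2 → [0,0,0,3]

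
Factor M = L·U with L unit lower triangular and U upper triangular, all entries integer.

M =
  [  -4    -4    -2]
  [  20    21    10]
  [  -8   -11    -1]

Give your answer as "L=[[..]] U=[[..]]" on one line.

L=[[1,0,0],[-5,1,0],[2,-3,1]] U=[[-4,-4,-2],[0,1,0],[0,0,3]]

  r1 -= -5·r0 → [0,1,0]
  r2 -= 2·r0 → [0,-3,3]
  r2 -= -3·r1 → [0,0,3]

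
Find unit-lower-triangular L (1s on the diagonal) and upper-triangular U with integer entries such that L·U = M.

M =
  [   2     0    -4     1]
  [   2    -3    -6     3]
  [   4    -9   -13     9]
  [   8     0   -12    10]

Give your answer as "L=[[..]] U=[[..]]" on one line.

  R1 -= 1·R0 → [0,-3,-2,2]
  R2 -= 2·R0 → [0,-9,-5,7]
  R3 -= 4·R0 → [0,0,4,6]
  R2 -= 3·R1 → [0,0,1,1]
  R3 -= 0·R1 → [0,0,4,6]
  R3 -= 4·R2 → [0,0,0,2]

L=[[1,0,0,0],[1,1,0,0],[2,3,1,0],[4,0,4,1]] U=[[2,0,-4,1],[0,-3,-2,2],[0,0,1,1],[0,0,0,2]]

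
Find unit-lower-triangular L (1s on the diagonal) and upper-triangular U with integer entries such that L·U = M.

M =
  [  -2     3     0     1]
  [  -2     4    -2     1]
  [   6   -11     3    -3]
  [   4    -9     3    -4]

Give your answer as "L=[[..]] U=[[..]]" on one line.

  row1 -= 1·row0 → [0,1,-2,0]
  row2 -= -3·row0 → [0,-2,3,0]
  row3 -= -2·row0 → [0,-3,3,-2]
  row2 -= -2·row1 → [0,0,-1,0]
  row3 -= -3·row1 → [0,0,-3,-2]
  row3 -= 3·row2 → [0,0,0,-2]

L=[[1,0,0,0],[1,1,0,0],[-3,-2,1,0],[-2,-3,3,1]] U=[[-2,3,0,1],[0,1,-2,0],[0,0,-1,0],[0,0,0,-2]]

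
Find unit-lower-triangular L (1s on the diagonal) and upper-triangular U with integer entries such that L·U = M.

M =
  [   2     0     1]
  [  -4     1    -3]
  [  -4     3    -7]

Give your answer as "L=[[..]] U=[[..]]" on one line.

  row1 -= -2·row0 → [0,1,-1]
  row2 -= -2·row0 → [0,3,-5]
  row2 -= 3·row1 → [0,0,-2]

L=[[1,0,0],[-2,1,0],[-2,3,1]] U=[[2,0,1],[0,1,-1],[0,0,-2]]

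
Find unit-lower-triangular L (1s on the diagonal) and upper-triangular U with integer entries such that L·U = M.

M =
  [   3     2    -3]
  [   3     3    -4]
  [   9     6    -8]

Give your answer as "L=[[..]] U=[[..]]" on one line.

  R1 -= 1·R0 → [0,1,-1]
  R2 -= 3·R0 → [0,0,1]
  R2 -= 0·R1 → [0,0,1]

L=[[1,0,0],[1,1,0],[3,0,1]] U=[[3,2,-3],[0,1,-1],[0,0,1]]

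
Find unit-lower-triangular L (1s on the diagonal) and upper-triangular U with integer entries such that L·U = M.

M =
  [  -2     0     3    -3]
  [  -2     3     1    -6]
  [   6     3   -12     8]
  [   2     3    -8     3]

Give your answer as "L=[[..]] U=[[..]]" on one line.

L=[[1,0,0,0],[1,1,0,0],[-3,1,1,0],[-1,1,3,1]] U=[[-2,0,3,-3],[0,3,-2,-3],[0,0,-1,2],[0,0,0,-3]]

  row1 -= 1·row0 → [0,3,-2,-3]
  row2 -= -3·row0 → [0,3,-3,-1]
  row3 -= -1·row0 → [0,3,-5,0]
  row2 -= 1·row1 → [0,0,-1,2]
  row3 -= 1·row1 → [0,0,-3,3]
  row3 -= 3·row2 → [0,0,0,-3]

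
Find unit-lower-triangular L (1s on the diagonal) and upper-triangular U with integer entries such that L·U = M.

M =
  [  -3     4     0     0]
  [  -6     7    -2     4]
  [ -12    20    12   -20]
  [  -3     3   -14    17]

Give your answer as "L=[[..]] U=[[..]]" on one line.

L=[[1,0,0,0],[2,1,0,0],[4,-4,1,0],[1,1,-3,1]] U=[[-3,4,0,0],[0,-1,-2,4],[0,0,4,-4],[0,0,0,1]]

  r1 -= 2·r0 → [0,-1,-2,4]
  r2 -= 4·r0 → [0,4,12,-20]
  r3 -= 1·r0 → [0,-1,-14,17]
  r2 -= -4·r1 → [0,0,4,-4]
  r3 -= 1·r1 → [0,0,-12,13]
  r3 -= -3·r2 → [0,0,0,1]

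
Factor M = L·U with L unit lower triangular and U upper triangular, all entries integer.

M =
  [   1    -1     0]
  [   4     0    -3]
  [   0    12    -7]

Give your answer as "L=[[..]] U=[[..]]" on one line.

  row1 -= 4·row0 → [0,4,-3]
  row2 -= 0·row0 → [0,12,-7]
  row2 -= 3·row1 → [0,0,2]

L=[[1,0,0],[4,1,0],[0,3,1]] U=[[1,-1,0],[0,4,-3],[0,0,2]]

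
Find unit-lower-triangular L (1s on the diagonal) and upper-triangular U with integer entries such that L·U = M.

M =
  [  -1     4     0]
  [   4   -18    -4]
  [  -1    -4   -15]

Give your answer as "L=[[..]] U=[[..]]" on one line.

  r1 -= -4·r0 → [0,-2,-4]
  r2 -= 1·r0 → [0,-8,-15]
  r2 -= 4·r1 → [0,0,1]

L=[[1,0,0],[-4,1,0],[1,4,1]] U=[[-1,4,0],[0,-2,-4],[0,0,1]]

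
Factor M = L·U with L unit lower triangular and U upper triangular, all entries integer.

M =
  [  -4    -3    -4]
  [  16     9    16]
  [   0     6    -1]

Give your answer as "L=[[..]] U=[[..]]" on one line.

L=[[1,0,0],[-4,1,0],[0,-2,1]] U=[[-4,-3,-4],[0,-3,0],[0,0,-1]]

  R1 -= -4·R0 → [0,-3,0]
  R2 -= 0·R0 → [0,6,-1]
  R2 -= -2·R1 → [0,0,-1]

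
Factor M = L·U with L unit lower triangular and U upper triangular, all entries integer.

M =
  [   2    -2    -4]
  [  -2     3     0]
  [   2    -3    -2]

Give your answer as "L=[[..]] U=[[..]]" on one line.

L=[[1,0,0],[-1,1,0],[1,-1,1]] U=[[2,-2,-4],[0,1,-4],[0,0,-2]]

  row1 -= -1·row0 → [0,1,-4]
  row2 -= 1·row0 → [0,-1,2]
  row2 -= -1·row1 → [0,0,-2]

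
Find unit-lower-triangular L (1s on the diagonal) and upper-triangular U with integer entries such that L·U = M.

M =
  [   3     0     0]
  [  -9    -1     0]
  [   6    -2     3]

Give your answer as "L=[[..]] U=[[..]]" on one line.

L=[[1,0,0],[-3,1,0],[2,2,1]] U=[[3,0,0],[0,-1,0],[0,0,3]]

  R1 -= -3·R0 → [0,-1,0]
  R2 -= 2·R0 → [0,-2,3]
  R2 -= 2·R1 → [0,0,3]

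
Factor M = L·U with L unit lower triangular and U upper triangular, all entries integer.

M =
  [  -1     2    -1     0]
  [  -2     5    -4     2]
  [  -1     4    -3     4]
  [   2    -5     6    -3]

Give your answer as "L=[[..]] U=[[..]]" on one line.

  row1 -= 2·row0 → [0,1,-2,2]
  row2 -= 1·row0 → [0,2,-2,4]
  row3 -= -2·row0 → [0,-1,4,-3]
  row2 -= 2·row1 → [0,0,2,0]
  row3 -= -1·row1 → [0,0,2,-1]
  row3 -= 1·row2 → [0,0,0,-1]

L=[[1,0,0,0],[2,1,0,0],[1,2,1,0],[-2,-1,1,1]] U=[[-1,2,-1,0],[0,1,-2,2],[0,0,2,0],[0,0,0,-1]]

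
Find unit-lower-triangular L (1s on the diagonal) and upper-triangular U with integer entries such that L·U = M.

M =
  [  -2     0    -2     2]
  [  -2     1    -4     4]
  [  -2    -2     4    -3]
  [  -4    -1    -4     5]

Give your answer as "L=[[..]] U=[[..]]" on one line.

L=[[1,0,0,0],[1,1,0,0],[1,-2,1,0],[2,-1,-1,1]] U=[[-2,0,-2,2],[0,1,-2,2],[0,0,2,-1],[0,0,0,2]]

  r1 -= 1·r0 → [0,1,-2,2]
  r2 -= 1·r0 → [0,-2,6,-5]
  r3 -= 2·r0 → [0,-1,0,1]
  r2 -= -2·r1 → [0,0,2,-1]
  r3 -= -1·r1 → [0,0,-2,3]
  r3 -= -1·r2 → [0,0,0,2]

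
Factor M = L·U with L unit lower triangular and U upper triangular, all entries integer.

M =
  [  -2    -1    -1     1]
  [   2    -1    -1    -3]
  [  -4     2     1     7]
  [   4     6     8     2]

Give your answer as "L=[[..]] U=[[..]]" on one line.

  r1 -= -1·r0 → [0,-2,-2,-2]
  r2 -= 2·r0 → [0,4,3,5]
  r3 -= -2·r0 → [0,4,6,4]
  r2 -= -2·r1 → [0,0,-1,1]
  r3 -= -2·r1 → [0,0,2,0]
  r3 -= -2·r2 → [0,0,0,2]

L=[[1,0,0,0],[-1,1,0,0],[2,-2,1,0],[-2,-2,-2,1]] U=[[-2,-1,-1,1],[0,-2,-2,-2],[0,0,-1,1],[0,0,0,2]]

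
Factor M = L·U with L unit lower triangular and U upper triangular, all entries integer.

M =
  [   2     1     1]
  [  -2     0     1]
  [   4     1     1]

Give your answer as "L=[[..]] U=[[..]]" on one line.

L=[[1,0,0],[-1,1,0],[2,-1,1]] U=[[2,1,1],[0,1,2],[0,0,1]]

  r1 -= -1·r0 → [0,1,2]
  r2 -= 2·r0 → [0,-1,-1]
  r2 -= -1·r1 → [0,0,1]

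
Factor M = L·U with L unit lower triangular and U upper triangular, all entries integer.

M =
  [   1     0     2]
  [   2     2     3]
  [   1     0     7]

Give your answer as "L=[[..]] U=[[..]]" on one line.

  R1 -= 2·R0 → [0,2,-1]
  R2 -= 1·R0 → [0,0,5]
  R2 -= 0·R1 → [0,0,5]

L=[[1,0,0],[2,1,0],[1,0,1]] U=[[1,0,2],[0,2,-1],[0,0,5]]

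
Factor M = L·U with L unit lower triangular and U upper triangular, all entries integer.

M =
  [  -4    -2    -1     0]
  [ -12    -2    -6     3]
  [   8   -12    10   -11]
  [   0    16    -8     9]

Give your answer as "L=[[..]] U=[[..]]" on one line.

  R1 -= 3·R0 → [0,4,-3,3]
  R2 -= -2·R0 → [0,-16,8,-11]
  R3 -= 0·R0 → [0,16,-8,9]
  R2 -= -4·R1 → [0,0,-4,1]
  R3 -= 4·R1 → [0,0,4,-3]
  R3 -= -1·R2 → [0,0,0,-2]

L=[[1,0,0,0],[3,1,0,0],[-2,-4,1,0],[0,4,-1,1]] U=[[-4,-2,-1,0],[0,4,-3,3],[0,0,-4,1],[0,0,0,-2]]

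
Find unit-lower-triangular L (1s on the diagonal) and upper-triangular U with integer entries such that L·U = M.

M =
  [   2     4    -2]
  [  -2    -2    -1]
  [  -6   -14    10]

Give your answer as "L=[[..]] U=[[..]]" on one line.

  row1 -= -1·row0 → [0,2,-3]
  row2 -= -3·row0 → [0,-2,4]
  row2 -= -1·row1 → [0,0,1]

L=[[1,0,0],[-1,1,0],[-3,-1,1]] U=[[2,4,-2],[0,2,-3],[0,0,1]]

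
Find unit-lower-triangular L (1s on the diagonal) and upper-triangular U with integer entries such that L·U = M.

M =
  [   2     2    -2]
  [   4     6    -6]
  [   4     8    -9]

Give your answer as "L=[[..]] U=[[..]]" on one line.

L=[[1,0,0],[2,1,0],[2,2,1]] U=[[2,2,-2],[0,2,-2],[0,0,-1]]

  R1 -= 2·R0 → [0,2,-2]
  R2 -= 2·R0 → [0,4,-5]
  R2 -= 2·R1 → [0,0,-1]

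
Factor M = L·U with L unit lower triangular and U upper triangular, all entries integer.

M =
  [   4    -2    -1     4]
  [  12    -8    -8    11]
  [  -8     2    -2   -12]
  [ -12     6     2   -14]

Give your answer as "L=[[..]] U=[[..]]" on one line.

L=[[1,0,0,0],[3,1,0,0],[-2,1,1,0],[-3,0,-1,1]] U=[[4,-2,-1,4],[0,-2,-5,-1],[0,0,1,-3],[0,0,0,-5]]

  R1 -= 3·R0 → [0,-2,-5,-1]
  R2 -= -2·R0 → [0,-2,-4,-4]
  R3 -= -3·R0 → [0,0,-1,-2]
  R2 -= 1·R1 → [0,0,1,-3]
  R3 -= 0·R1 → [0,0,-1,-2]
  R3 -= -1·R2 → [0,0,0,-5]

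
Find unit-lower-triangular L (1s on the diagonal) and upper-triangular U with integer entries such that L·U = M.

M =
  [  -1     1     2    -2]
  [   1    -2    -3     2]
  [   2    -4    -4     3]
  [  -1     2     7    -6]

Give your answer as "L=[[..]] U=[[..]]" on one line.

  r1 -= -1·r0 → [0,-1,-1,0]
  r2 -= -2·r0 → [0,-2,0,-1]
  r3 -= 1·r0 → [0,1,5,-4]
  r2 -= 2·r1 → [0,0,2,-1]
  r3 -= -1·r1 → [0,0,4,-4]
  r3 -= 2·r2 → [0,0,0,-2]

L=[[1,0,0,0],[-1,1,0,0],[-2,2,1,0],[1,-1,2,1]] U=[[-1,1,2,-2],[0,-1,-1,0],[0,0,2,-1],[0,0,0,-2]]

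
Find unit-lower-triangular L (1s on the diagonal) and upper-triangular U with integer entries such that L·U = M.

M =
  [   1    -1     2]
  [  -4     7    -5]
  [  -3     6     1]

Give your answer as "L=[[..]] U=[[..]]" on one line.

L=[[1,0,0],[-4,1,0],[-3,1,1]] U=[[1,-1,2],[0,3,3],[0,0,4]]

  R1 -= -4·R0 → [0,3,3]
  R2 -= -3·R0 → [0,3,7]
  R2 -= 1·R1 → [0,0,4]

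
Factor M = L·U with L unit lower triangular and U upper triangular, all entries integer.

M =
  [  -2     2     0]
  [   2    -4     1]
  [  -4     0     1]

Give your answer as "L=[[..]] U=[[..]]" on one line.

L=[[1,0,0],[-1,1,0],[2,2,1]] U=[[-2,2,0],[0,-2,1],[0,0,-1]]

  r1 -= -1·r0 → [0,-2,1]
  r2 -= 2·r0 → [0,-4,1]
  r2 -= 2·r1 → [0,0,-1]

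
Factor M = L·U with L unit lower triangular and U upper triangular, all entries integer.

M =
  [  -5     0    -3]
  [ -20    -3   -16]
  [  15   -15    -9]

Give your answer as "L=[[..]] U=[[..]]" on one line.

L=[[1,0,0],[4,1,0],[-3,5,1]] U=[[-5,0,-3],[0,-3,-4],[0,0,2]]

  R1 -= 4·R0 → [0,-3,-4]
  R2 -= -3·R0 → [0,-15,-18]
  R2 -= 5·R1 → [0,0,2]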